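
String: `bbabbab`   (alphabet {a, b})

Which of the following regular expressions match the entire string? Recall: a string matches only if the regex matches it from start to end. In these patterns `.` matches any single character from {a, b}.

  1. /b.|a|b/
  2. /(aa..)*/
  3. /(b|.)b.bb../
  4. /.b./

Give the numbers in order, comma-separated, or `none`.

1 → no match
2 → no match
3 → match
4 → no match

3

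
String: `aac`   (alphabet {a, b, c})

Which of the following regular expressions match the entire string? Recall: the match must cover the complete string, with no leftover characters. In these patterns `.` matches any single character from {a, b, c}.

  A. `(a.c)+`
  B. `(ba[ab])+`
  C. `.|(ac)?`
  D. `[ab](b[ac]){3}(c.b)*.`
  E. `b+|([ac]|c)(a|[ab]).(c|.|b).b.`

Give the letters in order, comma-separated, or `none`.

A → match
B → no match — must start with `ba`
C → no match
D → no match
E → no match

A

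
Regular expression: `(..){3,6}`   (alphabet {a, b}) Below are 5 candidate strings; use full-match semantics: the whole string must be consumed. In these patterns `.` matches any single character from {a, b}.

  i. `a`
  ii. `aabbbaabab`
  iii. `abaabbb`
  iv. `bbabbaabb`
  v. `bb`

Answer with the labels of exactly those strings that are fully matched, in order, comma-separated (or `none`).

ii

i. `a` → no match
ii. `aabbbaabab` → match
iii. `abaabbb` → no match
iv. `bbabbaabb` → no match
v. `bb` → no match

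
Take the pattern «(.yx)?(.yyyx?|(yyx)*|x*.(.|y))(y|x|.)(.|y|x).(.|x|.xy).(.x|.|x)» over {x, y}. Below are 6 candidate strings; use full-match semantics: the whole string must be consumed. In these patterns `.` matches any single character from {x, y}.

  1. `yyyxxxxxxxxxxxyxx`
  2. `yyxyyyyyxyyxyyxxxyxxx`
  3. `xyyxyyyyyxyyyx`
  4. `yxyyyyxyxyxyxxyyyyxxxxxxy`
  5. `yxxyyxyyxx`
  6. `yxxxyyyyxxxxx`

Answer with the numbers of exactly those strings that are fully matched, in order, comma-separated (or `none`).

1 → no match
2 → no match
3 → no match
4 → no match
5 → no match
6 → no match

none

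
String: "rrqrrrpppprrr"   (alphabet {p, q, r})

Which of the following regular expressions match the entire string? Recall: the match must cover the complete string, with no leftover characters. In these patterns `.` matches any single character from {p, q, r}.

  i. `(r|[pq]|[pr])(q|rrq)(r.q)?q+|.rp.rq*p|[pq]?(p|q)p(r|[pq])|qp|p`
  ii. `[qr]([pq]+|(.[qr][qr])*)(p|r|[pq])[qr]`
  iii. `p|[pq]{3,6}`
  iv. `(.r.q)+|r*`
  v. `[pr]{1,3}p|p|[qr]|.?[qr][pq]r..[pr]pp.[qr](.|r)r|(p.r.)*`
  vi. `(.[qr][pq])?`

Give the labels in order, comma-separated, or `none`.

i → no match
ii → no match
iii → no match
iv → no match
v → match
vi → no match

v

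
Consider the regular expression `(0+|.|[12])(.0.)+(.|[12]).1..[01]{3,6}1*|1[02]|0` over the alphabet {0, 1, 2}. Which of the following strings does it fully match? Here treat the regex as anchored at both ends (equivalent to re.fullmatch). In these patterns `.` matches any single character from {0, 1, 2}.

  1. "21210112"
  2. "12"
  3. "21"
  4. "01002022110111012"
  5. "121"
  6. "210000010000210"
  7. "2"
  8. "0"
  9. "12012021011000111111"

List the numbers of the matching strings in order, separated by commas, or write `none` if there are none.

1 → no match
2 → match
3 → no match
4 → no match
5 → no match
6 → no match
7 → no match
8 → match
9 → match

2, 8, 9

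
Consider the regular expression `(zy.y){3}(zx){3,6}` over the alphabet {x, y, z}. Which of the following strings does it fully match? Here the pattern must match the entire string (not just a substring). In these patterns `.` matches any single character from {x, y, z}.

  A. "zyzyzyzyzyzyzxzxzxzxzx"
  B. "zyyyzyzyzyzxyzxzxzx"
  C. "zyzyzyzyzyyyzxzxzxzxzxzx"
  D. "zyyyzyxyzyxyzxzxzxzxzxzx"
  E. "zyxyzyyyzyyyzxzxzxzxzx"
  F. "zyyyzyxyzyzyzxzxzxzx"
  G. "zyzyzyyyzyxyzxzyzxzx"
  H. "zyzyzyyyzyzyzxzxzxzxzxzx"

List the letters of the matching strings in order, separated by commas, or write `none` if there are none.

A → match
B → no match
C → match
D → match
E → match
F → match
G → no match
H → match

A, C, D, E, F, H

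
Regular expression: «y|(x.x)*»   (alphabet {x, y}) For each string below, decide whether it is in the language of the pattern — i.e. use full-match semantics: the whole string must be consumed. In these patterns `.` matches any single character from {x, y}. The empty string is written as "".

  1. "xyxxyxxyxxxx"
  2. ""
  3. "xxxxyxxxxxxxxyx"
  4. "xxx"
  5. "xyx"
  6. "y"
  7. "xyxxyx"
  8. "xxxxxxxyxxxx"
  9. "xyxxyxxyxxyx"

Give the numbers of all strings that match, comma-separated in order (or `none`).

1 → match
2 → match
3 → match
4 → match
5 → match
6 → match
7 → match
8 → match
9 → match

1, 2, 3, 4, 5, 6, 7, 8, 9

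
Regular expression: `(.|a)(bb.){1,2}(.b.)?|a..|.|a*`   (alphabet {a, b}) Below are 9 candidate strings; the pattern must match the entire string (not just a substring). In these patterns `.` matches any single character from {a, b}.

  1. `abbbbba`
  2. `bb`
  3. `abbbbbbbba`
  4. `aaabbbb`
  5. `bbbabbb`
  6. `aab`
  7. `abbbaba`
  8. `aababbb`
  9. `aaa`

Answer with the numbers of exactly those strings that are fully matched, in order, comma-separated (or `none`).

1 → match
2 → no match
3 → match
4 → no match
5 → match
6 → match
7 → match
8 → no match
9 → match

1, 3, 5, 6, 7, 9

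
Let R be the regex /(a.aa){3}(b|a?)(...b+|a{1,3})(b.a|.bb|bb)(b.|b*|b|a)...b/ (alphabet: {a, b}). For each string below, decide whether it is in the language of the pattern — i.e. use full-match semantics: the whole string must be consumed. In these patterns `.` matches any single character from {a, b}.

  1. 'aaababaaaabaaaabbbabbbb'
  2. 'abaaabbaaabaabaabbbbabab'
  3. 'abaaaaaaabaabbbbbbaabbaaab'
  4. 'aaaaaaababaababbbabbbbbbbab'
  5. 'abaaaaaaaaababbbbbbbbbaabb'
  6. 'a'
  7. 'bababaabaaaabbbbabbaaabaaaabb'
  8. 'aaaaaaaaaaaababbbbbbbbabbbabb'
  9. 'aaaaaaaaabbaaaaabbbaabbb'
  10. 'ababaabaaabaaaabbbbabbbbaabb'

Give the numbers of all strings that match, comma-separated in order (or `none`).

1 → no match
2 → no match
3 → match
4 → no match
5 → no match
6 → no match — must end with 'b'
7 → no match — must start with 'a'
8 → match
9 → no match
10 → no match

3, 8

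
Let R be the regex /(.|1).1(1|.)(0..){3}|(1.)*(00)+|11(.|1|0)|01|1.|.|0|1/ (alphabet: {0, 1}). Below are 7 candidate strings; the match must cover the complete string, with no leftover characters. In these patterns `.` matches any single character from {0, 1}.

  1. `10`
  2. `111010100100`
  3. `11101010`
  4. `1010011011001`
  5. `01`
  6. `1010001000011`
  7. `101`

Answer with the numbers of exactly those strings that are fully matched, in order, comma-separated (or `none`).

1, 4, 5, 6

1 → match
2 → no match
3 → no match
4 → match
5 → match
6 → match
7 → no match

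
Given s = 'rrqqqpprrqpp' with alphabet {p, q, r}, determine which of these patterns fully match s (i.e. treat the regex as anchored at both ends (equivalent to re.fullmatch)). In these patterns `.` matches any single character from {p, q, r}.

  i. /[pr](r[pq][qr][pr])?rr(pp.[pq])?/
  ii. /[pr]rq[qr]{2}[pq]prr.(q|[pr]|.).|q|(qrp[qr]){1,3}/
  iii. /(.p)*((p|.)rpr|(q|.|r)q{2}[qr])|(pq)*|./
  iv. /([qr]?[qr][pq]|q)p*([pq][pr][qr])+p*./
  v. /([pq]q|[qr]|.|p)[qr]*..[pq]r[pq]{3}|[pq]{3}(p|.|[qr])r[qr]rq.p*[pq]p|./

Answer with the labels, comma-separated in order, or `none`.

ii

i → no match
ii → match
iii → no match
iv → no match
v → no match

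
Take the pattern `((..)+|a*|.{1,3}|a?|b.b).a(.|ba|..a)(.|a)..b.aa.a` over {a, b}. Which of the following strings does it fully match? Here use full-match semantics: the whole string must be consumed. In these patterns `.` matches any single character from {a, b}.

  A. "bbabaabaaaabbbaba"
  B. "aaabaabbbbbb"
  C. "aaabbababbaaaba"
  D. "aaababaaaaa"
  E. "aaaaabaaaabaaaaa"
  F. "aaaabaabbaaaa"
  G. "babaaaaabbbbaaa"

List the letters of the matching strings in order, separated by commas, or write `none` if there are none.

A → no match
B. "aaabaabbbbbb" → no match — must end with "a"
C → match
D. "aaababaaaaa" → no match
E → match
F → match
G → no match

C, E, F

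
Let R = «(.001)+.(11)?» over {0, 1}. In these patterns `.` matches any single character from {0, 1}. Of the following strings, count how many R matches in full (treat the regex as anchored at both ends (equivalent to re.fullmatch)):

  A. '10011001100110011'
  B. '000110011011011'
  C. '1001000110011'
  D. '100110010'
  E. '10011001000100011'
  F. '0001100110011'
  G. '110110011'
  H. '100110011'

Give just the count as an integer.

A → match
B → no match
C → match
D → match
E → match
F → match
G → no match
H → match
Total matched: 6

6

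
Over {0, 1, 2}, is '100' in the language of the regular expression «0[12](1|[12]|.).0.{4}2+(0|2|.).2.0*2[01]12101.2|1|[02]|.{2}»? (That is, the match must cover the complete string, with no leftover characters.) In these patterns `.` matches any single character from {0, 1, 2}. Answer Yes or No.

No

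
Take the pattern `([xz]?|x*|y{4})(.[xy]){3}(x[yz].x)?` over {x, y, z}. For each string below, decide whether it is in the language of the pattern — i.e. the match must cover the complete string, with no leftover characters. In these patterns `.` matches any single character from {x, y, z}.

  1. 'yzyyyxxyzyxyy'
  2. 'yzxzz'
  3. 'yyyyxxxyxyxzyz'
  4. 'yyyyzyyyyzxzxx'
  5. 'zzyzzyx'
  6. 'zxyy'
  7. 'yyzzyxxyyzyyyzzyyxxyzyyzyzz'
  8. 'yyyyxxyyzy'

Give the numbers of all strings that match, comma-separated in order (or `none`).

8

1 → no match
2 → no match
3 → no match
4 → no match
5 → no match
6 → no match
7 → no match
8 → match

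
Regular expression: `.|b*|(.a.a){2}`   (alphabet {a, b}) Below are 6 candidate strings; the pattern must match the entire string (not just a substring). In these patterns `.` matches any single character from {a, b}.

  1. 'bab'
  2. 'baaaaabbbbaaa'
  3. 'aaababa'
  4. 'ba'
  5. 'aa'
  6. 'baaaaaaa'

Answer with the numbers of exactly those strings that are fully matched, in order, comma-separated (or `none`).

6

1. 'bab' → no match
2 → no match
3. 'aaababa' → no match
4. 'ba' → no match
5. 'aa' → no match
6. 'baaaaaaa' → match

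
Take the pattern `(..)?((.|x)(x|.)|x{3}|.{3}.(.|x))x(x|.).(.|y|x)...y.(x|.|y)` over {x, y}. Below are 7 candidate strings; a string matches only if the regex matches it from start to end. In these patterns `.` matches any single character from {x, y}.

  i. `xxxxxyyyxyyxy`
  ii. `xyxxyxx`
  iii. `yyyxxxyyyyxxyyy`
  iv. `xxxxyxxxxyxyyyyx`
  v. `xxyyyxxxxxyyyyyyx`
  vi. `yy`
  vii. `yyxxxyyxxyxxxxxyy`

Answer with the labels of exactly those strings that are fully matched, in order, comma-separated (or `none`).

i → match
ii → no match
iii → match
iv → no match
v → match
vi → no match
vii → no match

i, iii, v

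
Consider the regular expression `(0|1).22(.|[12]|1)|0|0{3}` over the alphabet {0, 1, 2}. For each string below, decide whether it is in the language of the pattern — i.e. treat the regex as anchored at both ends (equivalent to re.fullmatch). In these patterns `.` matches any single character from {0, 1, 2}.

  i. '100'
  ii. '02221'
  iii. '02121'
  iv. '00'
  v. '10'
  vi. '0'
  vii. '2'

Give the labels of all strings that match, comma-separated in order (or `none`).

ii, vi

i → no match
ii → match
iii → no match
iv → no match
v → no match
vi → match
vii → no match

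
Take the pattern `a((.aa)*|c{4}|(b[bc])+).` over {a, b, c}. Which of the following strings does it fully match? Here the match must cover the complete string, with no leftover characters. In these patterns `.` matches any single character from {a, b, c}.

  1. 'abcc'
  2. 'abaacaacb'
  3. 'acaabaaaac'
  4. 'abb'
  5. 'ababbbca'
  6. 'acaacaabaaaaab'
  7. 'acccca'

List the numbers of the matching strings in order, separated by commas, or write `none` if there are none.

1, 6, 7

1 → match
2 → no match
3 → no match
4 → no match
5 → no match
6 → match
7 → match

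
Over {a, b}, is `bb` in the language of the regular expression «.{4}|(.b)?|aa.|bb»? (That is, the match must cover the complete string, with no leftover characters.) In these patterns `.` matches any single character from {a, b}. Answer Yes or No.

Yes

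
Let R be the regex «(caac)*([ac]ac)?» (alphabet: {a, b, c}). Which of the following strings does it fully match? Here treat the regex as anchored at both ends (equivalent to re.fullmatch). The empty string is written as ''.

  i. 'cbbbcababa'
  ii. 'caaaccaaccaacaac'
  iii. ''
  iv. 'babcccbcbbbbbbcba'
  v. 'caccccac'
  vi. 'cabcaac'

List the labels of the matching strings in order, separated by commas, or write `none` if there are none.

iii

i → no match
ii → no match
iii → match
iv → no match
v → no match
vi → no match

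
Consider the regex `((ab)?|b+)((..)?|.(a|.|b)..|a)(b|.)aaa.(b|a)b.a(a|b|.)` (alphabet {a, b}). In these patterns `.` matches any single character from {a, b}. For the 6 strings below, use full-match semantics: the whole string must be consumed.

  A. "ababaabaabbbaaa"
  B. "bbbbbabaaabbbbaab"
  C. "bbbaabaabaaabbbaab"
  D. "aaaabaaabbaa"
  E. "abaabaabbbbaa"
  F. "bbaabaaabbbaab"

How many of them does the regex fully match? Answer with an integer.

1

A → no match
B → no match
C → no match
D → no match
E → no match
F → match
Total matched: 1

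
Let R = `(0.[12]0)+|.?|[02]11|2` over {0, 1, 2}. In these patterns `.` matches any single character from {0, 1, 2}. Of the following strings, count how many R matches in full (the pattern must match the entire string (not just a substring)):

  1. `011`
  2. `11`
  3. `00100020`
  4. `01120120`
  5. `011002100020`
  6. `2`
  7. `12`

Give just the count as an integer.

4

1 → match
2 → no match
3 → match
4 → no match
5 → match
6 → match
7 → no match
Total matched: 4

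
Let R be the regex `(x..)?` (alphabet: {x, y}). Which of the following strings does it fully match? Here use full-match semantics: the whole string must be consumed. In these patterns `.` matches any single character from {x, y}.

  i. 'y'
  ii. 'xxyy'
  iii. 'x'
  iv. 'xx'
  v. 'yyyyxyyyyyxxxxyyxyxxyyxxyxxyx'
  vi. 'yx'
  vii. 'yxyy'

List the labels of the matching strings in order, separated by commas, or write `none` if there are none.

none

i → no match
ii → no match
iii → no match
iv → no match
v → no match
vi → no match
vii → no match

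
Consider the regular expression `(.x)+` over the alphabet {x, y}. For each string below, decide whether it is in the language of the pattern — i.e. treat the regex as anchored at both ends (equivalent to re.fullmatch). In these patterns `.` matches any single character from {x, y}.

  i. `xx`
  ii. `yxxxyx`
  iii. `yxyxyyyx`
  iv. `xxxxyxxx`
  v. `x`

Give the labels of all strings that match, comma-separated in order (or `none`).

i → match
ii → match
iii → no match
iv → match
v → no match

i, ii, iv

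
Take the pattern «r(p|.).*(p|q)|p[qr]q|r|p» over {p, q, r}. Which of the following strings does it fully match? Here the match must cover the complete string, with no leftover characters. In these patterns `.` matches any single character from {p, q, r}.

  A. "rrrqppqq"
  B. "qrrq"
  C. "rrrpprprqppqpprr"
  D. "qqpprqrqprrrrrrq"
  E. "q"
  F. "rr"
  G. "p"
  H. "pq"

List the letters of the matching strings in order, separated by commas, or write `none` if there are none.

A, G

A → match
B → no match
C → no match
D → no match
E → no match
F → no match
G → match
H → no match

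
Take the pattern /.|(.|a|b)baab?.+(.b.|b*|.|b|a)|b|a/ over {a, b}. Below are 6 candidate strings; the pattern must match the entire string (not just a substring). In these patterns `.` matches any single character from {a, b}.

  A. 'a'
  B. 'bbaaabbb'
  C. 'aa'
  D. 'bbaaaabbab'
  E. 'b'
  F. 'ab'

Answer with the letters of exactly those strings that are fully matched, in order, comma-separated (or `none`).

A, B, D, E

A → match
B → match
C → no match
D → match
E → match
F → no match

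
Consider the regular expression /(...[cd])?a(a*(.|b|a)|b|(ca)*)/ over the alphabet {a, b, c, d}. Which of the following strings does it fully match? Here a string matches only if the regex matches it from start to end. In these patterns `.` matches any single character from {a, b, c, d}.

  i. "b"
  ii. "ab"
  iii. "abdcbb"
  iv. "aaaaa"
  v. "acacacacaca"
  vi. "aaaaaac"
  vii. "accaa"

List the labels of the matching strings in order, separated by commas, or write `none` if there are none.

i. "b" → no match
ii. "ab" → match
iii. "abdcbb" → no match
iv. "aaaaa" → match
v. "acacacacaca" → match
vi. "aaaaaac" → match
vii. "accaa" → no match

ii, iv, v, vi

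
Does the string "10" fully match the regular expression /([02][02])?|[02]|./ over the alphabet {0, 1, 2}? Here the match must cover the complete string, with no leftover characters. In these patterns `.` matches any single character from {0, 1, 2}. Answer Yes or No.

No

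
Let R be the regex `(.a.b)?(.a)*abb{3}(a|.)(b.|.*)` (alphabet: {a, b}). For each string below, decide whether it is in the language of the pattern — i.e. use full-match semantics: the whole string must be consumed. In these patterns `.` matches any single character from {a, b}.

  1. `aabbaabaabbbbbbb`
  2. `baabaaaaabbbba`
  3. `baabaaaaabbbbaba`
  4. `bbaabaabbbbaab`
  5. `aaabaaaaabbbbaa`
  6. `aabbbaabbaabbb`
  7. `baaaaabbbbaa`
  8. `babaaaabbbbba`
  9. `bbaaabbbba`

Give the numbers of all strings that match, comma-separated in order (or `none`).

1, 2, 3, 5, 8

1 → match
2 → match
3 → match
4 → no match
5 → match
6 → no match
7 → no match
8 → match
9 → no match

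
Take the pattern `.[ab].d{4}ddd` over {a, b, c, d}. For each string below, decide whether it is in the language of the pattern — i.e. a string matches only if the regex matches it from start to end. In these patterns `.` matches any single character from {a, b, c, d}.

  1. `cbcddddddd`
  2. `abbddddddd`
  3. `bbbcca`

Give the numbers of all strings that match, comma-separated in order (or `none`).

1 → match
2 → match
3 → no match — must end with `dddd`

1, 2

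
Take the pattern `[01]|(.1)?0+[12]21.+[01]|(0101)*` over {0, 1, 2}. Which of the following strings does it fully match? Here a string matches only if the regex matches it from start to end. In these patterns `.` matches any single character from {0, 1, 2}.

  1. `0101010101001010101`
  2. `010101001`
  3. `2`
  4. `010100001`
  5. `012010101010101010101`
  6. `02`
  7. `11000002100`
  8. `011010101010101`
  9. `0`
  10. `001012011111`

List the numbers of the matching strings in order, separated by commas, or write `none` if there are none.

9

1 → no match
2 → no match
3 → no match
4 → no match
5 → no match
6 → no match
7 → no match
8 → no match
9 → match
10 → no match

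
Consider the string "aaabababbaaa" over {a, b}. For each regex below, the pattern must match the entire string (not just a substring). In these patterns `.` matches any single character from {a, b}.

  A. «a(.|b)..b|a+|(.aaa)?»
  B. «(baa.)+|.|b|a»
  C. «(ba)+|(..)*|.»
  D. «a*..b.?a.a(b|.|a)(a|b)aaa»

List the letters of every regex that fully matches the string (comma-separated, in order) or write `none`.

A → no match
B → no match
C → match
D → match

C, D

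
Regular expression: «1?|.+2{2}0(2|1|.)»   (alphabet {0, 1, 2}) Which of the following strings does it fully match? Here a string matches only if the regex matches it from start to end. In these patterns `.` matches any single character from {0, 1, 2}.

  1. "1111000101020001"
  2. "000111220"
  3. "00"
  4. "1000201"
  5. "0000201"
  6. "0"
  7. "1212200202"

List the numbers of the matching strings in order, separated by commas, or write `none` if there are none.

none

1 → no match
2 → no match
3 → no match
4 → no match
5 → no match
6 → no match
7 → no match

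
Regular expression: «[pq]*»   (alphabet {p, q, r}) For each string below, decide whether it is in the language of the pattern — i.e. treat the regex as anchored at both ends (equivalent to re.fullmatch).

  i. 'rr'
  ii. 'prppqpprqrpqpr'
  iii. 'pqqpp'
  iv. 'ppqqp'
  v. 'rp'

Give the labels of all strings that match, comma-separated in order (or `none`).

iii, iv

i → no match
ii → no match
iii → match
iv → match
v → no match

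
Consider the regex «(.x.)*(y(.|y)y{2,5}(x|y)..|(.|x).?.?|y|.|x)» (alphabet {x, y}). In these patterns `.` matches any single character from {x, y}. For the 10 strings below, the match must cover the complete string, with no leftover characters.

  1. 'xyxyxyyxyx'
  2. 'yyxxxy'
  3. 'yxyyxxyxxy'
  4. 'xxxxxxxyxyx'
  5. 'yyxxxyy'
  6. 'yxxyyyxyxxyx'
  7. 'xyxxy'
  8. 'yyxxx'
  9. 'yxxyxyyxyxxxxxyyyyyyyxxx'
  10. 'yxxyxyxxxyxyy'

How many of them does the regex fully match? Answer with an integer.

1 → no match
2 → no match
3 → match
4 → no match
5 → no match
6 → no match
7 → no match
8 → no match
9 → match
10 → match
Total matched: 3

3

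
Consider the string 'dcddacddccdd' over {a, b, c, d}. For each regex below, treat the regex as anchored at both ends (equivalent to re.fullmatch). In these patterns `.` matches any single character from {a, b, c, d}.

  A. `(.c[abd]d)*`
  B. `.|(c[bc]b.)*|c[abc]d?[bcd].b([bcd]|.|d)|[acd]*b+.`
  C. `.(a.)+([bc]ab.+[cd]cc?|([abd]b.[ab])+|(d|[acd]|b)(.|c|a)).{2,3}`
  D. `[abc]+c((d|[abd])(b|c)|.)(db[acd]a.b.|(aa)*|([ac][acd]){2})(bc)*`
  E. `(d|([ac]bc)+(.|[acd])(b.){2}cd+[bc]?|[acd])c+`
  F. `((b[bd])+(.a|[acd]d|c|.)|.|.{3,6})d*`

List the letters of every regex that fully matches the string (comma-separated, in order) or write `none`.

A

A → match
B → no match
C → no match
D → no match
E → no match — must end with 'c'
F → no match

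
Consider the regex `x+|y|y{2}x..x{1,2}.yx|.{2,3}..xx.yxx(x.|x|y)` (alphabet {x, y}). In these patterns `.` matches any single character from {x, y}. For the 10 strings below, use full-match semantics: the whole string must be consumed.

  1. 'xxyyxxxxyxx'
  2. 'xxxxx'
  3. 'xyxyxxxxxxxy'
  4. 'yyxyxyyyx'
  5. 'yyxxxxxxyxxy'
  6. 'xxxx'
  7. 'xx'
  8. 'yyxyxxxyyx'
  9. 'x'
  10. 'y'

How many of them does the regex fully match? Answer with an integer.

1 → no match
2 → match
3 → no match
4 → no match
5 → match
6 → match
7 → match
8 → match
9 → match
10 → match
Total matched: 7

7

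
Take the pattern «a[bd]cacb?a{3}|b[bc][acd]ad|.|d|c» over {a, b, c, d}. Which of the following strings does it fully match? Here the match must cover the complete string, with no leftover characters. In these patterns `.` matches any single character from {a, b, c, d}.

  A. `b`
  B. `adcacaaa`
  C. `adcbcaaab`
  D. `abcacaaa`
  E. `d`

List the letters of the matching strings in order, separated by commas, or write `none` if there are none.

A, B, D, E

A → match
B → match
C → no match
D → match
E → match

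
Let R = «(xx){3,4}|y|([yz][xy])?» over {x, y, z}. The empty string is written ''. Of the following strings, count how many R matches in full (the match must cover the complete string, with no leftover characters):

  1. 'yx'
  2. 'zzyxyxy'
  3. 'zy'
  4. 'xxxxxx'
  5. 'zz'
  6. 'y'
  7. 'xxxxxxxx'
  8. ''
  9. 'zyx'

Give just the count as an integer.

1 → match
2 → no match
3 → match
4 → match
5 → no match
6 → match
7 → match
8 → match
9 → no match
Total matched: 6

6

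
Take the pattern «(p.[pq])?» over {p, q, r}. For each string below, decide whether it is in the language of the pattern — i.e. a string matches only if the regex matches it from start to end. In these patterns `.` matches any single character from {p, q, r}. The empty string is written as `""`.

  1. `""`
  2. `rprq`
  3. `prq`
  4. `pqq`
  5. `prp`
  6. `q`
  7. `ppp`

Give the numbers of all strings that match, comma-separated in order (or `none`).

1 → match
2 → no match
3 → match
4 → match
5 → match
6 → no match
7 → match

1, 3, 4, 5, 7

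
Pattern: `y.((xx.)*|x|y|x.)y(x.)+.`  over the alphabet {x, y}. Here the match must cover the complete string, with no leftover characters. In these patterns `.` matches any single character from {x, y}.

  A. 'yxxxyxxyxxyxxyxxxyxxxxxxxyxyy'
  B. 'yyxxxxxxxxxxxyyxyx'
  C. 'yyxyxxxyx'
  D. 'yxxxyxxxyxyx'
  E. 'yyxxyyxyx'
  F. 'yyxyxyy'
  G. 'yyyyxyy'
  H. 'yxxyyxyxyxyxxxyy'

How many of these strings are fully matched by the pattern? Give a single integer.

8

A → match
B → match
C → match
D → match
E → match
F → match
G → match
H → match
Total matched: 8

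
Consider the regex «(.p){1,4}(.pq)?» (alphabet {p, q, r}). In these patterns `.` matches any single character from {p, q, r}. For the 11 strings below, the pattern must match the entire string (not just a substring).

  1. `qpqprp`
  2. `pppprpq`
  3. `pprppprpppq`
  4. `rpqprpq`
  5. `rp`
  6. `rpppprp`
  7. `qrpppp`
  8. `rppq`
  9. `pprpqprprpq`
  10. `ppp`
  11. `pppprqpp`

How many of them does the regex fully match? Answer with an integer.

6

1 → match
2 → match
3 → match
4 → match
5 → match
6 → no match
7 → no match
8 → no match
9 → match
10 → no match
11 → no match
Total matched: 6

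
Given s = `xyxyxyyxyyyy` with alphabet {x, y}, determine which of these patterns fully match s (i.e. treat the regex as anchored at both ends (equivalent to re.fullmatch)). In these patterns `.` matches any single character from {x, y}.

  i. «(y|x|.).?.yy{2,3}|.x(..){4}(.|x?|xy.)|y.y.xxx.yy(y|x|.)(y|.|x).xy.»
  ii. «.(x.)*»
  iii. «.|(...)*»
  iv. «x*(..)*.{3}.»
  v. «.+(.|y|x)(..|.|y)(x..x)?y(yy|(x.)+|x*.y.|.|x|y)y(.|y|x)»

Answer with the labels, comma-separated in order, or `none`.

i → no match
ii → no match
iii → match
iv → match
v → match

iii, iv, v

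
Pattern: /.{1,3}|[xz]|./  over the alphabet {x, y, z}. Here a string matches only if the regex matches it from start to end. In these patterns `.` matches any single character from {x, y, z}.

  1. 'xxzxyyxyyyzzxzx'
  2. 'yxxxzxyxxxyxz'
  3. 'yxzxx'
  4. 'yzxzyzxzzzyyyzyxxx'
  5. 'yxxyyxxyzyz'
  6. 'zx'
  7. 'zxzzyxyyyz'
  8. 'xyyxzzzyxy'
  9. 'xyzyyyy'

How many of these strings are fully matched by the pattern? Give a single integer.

1 → no match
2 → no match
3. 'yxzxx' → no match
4 → no match
5. 'yxxyyxxyzyz' → no match
6. 'zx' → match
7. 'zxzzyxyyyz' → no match
8. 'xyyxzzzyxy' → no match
9. 'xyzyyyy' → no match
Total matched: 1

1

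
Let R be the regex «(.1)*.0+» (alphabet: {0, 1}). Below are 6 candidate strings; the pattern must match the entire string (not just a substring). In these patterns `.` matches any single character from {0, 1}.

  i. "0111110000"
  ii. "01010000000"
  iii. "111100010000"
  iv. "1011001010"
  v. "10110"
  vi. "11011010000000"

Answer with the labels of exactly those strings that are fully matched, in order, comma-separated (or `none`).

i → match
ii → match
iii → no match
iv → no match
v → no match
vi → no match

i, ii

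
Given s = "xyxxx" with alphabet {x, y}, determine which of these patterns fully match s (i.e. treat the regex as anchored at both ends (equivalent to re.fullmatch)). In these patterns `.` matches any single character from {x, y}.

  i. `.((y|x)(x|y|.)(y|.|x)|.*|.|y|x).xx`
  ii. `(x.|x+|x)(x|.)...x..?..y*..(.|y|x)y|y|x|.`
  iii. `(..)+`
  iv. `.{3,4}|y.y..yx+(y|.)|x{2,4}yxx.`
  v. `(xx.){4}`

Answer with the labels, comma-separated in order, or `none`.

i

i → match
ii → no match
iii → no match
iv → no match
v → no match — must start with "xx"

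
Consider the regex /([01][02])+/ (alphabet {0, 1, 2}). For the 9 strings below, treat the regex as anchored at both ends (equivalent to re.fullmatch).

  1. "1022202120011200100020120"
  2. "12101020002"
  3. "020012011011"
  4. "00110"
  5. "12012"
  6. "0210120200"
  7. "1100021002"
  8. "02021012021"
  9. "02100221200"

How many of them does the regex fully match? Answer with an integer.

1

1 → no match
2 → no match
3 → no match
4 → no match
5 → no match
6 → match
7 → no match
8 → no match
9 → no match
Total matched: 1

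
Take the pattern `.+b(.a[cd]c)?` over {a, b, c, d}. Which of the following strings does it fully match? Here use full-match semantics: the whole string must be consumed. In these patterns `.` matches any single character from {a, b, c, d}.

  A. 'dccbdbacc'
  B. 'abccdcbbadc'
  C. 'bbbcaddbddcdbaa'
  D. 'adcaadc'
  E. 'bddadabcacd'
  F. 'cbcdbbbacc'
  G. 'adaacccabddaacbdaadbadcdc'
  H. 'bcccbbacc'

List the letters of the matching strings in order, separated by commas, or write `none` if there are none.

A → no match
B → match
C → no match
D → no match
E → no match
F → match
G → no match
H → match

B, F, H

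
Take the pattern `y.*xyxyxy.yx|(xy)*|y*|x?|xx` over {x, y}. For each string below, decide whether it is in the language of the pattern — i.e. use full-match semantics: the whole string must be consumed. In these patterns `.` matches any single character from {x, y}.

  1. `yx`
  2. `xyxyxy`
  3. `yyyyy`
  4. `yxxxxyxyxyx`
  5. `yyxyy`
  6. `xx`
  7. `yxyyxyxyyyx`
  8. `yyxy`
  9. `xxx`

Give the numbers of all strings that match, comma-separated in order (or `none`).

2, 3, 6

1 → no match
2 → match
3 → match
4 → no match
5 → no match
6 → match
7 → no match
8 → no match
9 → no match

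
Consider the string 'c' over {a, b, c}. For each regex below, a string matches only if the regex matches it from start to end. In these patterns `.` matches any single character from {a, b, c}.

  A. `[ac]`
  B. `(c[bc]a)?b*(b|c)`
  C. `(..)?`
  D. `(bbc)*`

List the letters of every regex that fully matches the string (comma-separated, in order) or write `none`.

A → match
B → match
C → no match
D → no match

A, B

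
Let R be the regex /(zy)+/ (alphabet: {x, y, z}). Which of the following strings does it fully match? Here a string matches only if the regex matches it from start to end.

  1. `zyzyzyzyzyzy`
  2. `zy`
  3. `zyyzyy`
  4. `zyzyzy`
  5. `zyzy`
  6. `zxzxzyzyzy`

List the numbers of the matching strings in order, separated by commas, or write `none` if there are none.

1, 2, 4, 5

1 → match
2 → match
3 → no match — must end with `zy`
4 → match
5 → match
6 → no match — must start with `zy`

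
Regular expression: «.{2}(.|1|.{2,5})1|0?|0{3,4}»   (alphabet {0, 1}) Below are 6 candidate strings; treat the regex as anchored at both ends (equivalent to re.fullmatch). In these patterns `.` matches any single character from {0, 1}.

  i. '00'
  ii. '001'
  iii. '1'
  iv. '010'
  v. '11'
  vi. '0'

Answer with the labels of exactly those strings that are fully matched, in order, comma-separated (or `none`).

vi

i. '00' → no match
ii. '001' → no match
iii. '1' → no match
iv. '010' → no match
v. '11' → no match
vi. '0' → match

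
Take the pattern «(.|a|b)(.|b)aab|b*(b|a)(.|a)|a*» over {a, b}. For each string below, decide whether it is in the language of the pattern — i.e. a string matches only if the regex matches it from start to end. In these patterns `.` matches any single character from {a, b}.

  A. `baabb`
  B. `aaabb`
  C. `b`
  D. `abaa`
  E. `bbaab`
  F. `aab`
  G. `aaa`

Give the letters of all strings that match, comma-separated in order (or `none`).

E, G

A → no match
B → no match
C → no match
D → no match
E → match
F → no match
G → match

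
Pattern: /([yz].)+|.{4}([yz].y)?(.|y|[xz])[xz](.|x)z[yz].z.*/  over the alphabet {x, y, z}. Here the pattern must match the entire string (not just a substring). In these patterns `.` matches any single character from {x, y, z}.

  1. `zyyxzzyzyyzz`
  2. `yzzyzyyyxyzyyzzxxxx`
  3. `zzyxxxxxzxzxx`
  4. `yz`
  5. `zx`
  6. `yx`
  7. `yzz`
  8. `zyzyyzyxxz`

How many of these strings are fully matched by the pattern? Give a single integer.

1 → match
2 → match
3 → no match
4 → match
5 → match
6 → match
7 → no match
8 → no match
Total matched: 5

5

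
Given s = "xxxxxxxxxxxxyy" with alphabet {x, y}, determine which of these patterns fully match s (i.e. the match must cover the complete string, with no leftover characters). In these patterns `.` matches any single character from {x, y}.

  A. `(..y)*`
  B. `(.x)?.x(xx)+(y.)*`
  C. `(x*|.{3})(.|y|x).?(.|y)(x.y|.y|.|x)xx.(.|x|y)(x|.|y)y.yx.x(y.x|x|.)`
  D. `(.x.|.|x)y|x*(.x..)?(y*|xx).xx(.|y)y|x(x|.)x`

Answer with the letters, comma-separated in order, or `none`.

A → no match
B → match
C → no match
D → match

B, D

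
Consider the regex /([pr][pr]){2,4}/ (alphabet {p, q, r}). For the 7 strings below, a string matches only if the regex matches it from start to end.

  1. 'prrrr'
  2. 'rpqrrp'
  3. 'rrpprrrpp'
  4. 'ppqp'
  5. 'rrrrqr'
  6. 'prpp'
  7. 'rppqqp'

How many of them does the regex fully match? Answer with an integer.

1 → no match
2 → no match
3 → no match
4 → no match
5 → no match
6 → match
7 → no match
Total matched: 1

1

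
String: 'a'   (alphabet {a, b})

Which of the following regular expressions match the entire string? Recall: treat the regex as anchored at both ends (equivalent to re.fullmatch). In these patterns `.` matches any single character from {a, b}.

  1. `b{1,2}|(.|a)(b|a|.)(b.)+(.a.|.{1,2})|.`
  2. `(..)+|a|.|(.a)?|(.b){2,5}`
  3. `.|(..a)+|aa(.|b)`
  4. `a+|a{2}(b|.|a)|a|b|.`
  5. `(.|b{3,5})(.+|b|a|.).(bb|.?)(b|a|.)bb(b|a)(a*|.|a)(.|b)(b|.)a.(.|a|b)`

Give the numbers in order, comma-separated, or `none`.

1 → match
2 → match
3 → match
4 → match
5 → no match

1, 2, 3, 4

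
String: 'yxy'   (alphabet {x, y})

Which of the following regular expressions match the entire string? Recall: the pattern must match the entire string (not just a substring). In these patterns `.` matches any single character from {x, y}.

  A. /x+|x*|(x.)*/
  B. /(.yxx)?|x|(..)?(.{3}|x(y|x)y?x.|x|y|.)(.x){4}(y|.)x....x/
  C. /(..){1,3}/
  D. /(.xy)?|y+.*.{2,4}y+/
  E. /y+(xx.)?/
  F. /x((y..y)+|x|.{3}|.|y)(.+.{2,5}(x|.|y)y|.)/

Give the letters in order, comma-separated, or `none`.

A → no match
B → no match
C → no match
D → match
E → no match
F → no match — must start with 'x'

D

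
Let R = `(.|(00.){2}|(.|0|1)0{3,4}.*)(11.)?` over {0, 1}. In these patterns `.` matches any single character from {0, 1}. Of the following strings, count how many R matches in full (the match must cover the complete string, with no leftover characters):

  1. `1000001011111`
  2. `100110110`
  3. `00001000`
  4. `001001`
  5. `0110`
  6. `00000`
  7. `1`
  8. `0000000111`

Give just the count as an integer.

7

1 → match
2 → no match
3 → match
4 → match
5 → match
6 → match
7 → match
8 → match
Total matched: 7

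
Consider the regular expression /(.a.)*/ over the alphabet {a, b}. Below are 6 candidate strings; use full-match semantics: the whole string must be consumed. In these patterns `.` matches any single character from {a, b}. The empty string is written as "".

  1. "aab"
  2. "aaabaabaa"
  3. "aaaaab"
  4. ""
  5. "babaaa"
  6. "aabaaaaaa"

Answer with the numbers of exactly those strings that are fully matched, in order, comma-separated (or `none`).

1 → match
2 → match
3 → match
4 → match
5 → match
6 → match

1, 2, 3, 4, 5, 6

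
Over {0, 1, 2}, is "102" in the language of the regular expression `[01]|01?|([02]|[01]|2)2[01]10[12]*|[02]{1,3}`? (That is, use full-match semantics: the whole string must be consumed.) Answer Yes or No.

No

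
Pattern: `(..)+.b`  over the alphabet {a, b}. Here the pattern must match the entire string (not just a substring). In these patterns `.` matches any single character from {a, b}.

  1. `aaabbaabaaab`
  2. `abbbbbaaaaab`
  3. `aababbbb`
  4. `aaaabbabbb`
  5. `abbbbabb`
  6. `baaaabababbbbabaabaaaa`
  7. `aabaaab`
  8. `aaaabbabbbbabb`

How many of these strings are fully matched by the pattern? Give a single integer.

6

1 → match
2 → match
3 → match
4 → match
5 → match
6 → no match — must end with `b`
7 → no match
8 → match
Total matched: 6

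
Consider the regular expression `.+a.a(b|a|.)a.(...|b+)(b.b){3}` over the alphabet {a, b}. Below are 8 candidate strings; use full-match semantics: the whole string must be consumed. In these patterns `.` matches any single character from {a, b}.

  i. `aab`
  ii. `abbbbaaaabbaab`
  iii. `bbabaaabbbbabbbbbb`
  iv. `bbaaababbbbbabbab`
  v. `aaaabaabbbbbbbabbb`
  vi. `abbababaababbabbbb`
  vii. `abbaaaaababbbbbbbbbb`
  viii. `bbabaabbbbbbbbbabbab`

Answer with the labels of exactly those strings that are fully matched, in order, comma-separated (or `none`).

none

i → no match
ii → no match
iii → no match
iv → no match
v → no match
vi → no match
vii → no match
viii → no match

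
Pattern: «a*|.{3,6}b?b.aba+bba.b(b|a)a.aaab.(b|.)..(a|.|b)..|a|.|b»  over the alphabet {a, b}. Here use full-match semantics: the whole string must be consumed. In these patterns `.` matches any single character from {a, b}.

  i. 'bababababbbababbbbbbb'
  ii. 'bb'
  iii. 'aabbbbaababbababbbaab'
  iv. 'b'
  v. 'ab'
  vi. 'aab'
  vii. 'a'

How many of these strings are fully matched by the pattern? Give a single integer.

2

i → no match
ii → no match
iii → no match
iv → match
v → no match
vi → no match
vii → match
Total matched: 2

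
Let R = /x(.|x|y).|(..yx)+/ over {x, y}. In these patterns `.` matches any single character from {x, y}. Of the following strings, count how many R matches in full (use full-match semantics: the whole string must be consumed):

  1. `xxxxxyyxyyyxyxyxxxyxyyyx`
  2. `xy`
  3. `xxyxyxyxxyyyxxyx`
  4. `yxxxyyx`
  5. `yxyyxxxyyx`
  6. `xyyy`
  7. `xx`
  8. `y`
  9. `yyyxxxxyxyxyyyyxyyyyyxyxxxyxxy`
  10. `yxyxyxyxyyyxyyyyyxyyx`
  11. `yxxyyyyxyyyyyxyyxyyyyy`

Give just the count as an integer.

1 → no match
2 → no match
3 → no match
4 → no match
5 → no match
6 → no match
7 → no match
8 → no match
9 → no match
10 → no match
11 → no match
Total matched: 0

0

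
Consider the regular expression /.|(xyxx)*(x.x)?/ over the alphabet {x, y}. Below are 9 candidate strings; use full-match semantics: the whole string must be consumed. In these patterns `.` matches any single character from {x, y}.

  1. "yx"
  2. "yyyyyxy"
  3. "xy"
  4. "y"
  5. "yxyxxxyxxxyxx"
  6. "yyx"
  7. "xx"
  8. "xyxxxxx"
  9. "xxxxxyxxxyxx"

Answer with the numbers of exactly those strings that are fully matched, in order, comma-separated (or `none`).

1 → no match
2 → no match
3 → no match
4 → match
5 → no match
6 → no match
7 → no match
8 → match
9 → no match

4, 8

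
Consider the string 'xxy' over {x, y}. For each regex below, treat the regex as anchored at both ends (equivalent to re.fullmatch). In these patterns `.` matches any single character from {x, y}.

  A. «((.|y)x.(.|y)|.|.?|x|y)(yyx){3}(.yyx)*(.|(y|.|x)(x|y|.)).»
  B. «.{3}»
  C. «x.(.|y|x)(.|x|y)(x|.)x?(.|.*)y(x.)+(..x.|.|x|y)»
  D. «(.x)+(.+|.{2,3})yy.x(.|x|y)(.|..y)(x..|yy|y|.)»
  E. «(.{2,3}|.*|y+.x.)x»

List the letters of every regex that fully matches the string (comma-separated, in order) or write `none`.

A → no match
B → match
C → no match
D → no match
E → no match — must end with 'x'

B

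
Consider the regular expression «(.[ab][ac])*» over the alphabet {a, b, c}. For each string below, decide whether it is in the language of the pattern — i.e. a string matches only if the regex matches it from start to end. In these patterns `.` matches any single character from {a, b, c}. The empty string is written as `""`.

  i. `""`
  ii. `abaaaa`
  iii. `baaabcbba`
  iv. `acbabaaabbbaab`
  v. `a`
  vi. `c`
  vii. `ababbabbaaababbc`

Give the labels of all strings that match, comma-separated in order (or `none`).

i. `""` → match
ii. `abaaaa` → match
iii. `baaabcbba` → match
iv → no match
v. `a` → no match
vi. `c` → no match
vii → no match

i, ii, iii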